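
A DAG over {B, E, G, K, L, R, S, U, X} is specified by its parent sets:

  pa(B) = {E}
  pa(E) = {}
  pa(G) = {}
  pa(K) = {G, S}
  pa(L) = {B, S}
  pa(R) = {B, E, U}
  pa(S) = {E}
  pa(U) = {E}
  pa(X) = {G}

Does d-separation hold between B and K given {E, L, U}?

There are 4 undirected paths between B and K; checking each against the conditioning set {E, L, U}:
Path 1: B → L ← S → K
  L is a collider and L is conditioned on, which opens it; S is a fork and S is not conditioned on — no node blocks this path, so it is active.
Path 2: B → R ← U ← E → S → K
  R is a collider here and neither R nor any of its descendants is conditioned on, so the collider stays closed — the path is blocked at R.
Path 3: B → R ← E → S → K
  R is a collider here and neither R nor any of its descendants is conditioned on, so the collider stays closed — the path is blocked at R.
Path 4: B ← E → S → K
  E is a fork here and E is conditioned on, so the path is blocked at E.
Since the path B → L ← S → K is active, B and K are not d-separated given {E, L, U}.

No — B and K are not d-separated given {E, L, U}.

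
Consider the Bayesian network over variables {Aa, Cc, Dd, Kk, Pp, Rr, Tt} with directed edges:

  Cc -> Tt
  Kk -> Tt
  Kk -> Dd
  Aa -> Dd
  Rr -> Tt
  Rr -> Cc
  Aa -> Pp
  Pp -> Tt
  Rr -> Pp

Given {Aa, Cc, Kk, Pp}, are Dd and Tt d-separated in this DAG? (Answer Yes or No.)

Yes

We examine all 4 paths between Dd and Tt:
  1. Dd ← Aa → Pp ← Rr → Cc → Tt — Aa:fork[blocks]; Pp:collider[open]; Rr:fork[open]; Cc:chain[blocks] ⇒ blocked
  2. Dd ← Aa → Pp ← Rr → Tt — Aa:fork[blocks]; Pp:collider[open]; Rr:fork[open] ⇒ blocked
  3. Dd ← Aa → Pp → Tt — Aa:fork[blocks]; Pp:chain[blocks] ⇒ blocked
  4. Dd ← Kk → Tt — Kk:fork[blocks] ⇒ blocked
All paths are blocked; Dd ⊥ Tt | {Aa, Cc, Kk, Pp} holds.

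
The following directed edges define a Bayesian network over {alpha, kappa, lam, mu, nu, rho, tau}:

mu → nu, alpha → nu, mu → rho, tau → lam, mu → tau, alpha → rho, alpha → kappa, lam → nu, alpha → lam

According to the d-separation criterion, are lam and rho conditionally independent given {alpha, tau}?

6 paths connect lam and rho; each must be blocked for d-separation to hold:
Path 1: lam ← tau ← mu → nu ← alpha → rho
  tau is a chain here and tau is conditioned on, so the path is blocked at tau.
Path 2: lam ← tau ← mu → rho
  tau is a chain here and tau is conditioned on, so the path is blocked at tau.
Path 3: lam → nu ← alpha → rho
  nu is a collider here and neither nu nor any of its descendants is conditioned on, so the collider stays closed — the path is blocked at nu.
Path 4: lam → nu ← mu → rho
  nu is a collider here and neither nu nor any of its descendants is conditioned on, so the collider stays closed — the path is blocked at nu.
Path 5: lam ← alpha → nu ← mu → rho
  alpha is a fork here and alpha is conditioned on, so the path is blocked at alpha.
Path 6: lam ← alpha → rho
  alpha is a fork here and alpha is conditioned on, so the path is blocked at alpha.
Every path is blocked, so lam and rho are d-separated given {alpha, tau}.

Yes — lam and rho are d-separated given {alpha, tau}.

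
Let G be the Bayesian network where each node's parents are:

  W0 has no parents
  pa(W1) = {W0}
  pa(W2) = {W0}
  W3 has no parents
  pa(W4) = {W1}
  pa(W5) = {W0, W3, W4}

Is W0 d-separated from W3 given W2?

Yes

2 paths connect W0 and W3; each must be blocked for d-separation to hold:
  1. W0 → W1 → W4 → W5 ← W3 — W1:chain[open]; W4:chain[open]; W5:collider[blocks] ⇒ blocked
  2. W0 → W5 ← W3 — W5:collider[blocks] ⇒ blocked
Every path is blocked, so W0 and W3 are d-separated given {W2}.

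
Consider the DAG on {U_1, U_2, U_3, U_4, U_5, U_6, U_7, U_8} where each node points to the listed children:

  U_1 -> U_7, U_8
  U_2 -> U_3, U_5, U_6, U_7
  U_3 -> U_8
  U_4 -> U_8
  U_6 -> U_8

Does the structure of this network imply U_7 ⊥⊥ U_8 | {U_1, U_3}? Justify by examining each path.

Enumerating the 3 paths from U_7 to U_8 and testing each for blocking by {U_1, U_3}:
Path 1: U_7 ← U_2 → U_6 → U_8
  U_2 is a fork and U_2 is not conditioned on; U_6 is a chain and U_6 is not conditioned on — no node blocks this path, so it is active.
Path 2: U_7 ← U_2 → U_3 → U_8
  U_3 is a chain here and U_3 is conditioned on, so the path is blocked at U_3.
Path 3: U_7 ← U_1 → U_8
  U_1 is a fork here and U_1 is conditioned on, so the path is blocked at U_1.
Since the path U_7 ← U_2 → U_6 → U_8 is active, U_7 and U_8 are not d-separated given {U_1, U_3}.

No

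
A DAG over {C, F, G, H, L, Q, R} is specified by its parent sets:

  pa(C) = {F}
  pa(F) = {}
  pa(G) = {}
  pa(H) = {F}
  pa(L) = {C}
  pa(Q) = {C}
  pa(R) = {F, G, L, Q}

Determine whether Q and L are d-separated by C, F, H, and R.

Enumerating the 4 paths from Q to L and testing each for blocking by {C, F, H, R}:
  1. Q ← C ← F → R ← L — C:chain[blocks]; F:fork[blocks]; R:collider[open] ⇒ blocked
  2. Q ← C → L — C:fork[blocks] ⇒ blocked
  3. Q → R ← F → C → L — R:collider[open]; F:fork[blocks]; C:chain[blocks] ⇒ blocked
  4. Q → R ← L — R:collider[open] ⇒ active
Because an active path exists, Q and L are not d-separated.

No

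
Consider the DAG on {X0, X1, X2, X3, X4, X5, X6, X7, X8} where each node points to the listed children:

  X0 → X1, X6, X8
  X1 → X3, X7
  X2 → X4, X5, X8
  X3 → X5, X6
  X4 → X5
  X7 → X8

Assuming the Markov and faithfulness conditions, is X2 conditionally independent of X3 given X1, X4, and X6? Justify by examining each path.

Yes — X2 and X3 are d-separated given {X1, X4, X6}.

6 paths connect X2 and X3; each must be blocked for d-separation to hold:
  1. X2 → X4 → X5 ← X3 — X4:chain[blocks]; X5:collider[blocks] ⇒ blocked
  2. X2 → X8 ← X0 → X1 → X3 — X8:collider[blocks]; X0:fork[open]; X1:chain[blocks] ⇒ blocked
  3. X2 → X8 ← X0 → X6 ← X3 — X8:collider[blocks]; X0:fork[open]; X6:collider[open] ⇒ blocked
  4. X2 → X8 ← X7 ← X1 ← X0 → X6 ← X3 — X8:collider[blocks]; X7:chain[open]; X1:chain[blocks]; X0:fork[open]; X6:collider[open] ⇒ blocked
  5. X2 → X8 ← X7 ← X1 → X3 — X8:collider[blocks]; X7:chain[open]; X1:fork[blocks] ⇒ blocked
  6. X2 → X5 ← X3 — X5:collider[blocks] ⇒ blocked
All paths are blocked; X2 ⊥ X3 | {X1, X4, X6} holds.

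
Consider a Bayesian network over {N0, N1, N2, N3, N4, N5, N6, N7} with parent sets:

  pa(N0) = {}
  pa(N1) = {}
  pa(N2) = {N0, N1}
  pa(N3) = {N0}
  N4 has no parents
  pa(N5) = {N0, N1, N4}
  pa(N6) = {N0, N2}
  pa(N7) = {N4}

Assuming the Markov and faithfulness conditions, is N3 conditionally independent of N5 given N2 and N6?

No

Enumerating the 3 paths from N3 to N5 and testing each for blocking by {N2, N6}:
  1. N3 ← N0 → N5 — N0:fork[open] ⇒ active
  2. N3 ← N0 → N2 ← N1 → N5 — N0:fork[open]; N2:collider[open]; N1:fork[open] ⇒ active
  3. N3 ← N0 → N6 ← N2 ← N1 → N5 — N0:fork[open]; N6:collider[open]; N2:chain[blocks]; N1:fork[open] ⇒ blocked
Because an active path exists, N3 and N5 are not d-separated.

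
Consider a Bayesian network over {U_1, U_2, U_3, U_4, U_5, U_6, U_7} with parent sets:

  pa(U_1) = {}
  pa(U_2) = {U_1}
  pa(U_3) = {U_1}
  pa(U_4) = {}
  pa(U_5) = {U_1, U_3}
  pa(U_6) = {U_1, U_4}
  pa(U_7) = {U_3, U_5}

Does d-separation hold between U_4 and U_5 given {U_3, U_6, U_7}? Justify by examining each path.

Enumerating the 3 paths from U_4 to U_5 and testing each for blocking by {U_3, U_6, U_7}:
Path 1: U_4 → U_6 ← U_1 → U_5
  U_6 is a collider and U_6 is conditioned on, which opens it; U_1 is a fork and U_1 is not conditioned on — no node blocks this path, so it is active.
Path 2: U_4 → U_6 ← U_1 → U_3 → U_7 ← U_5
  U_3 is a chain here and U_3 is conditioned on, so the path is blocked at U_3.
Path 3: U_4 → U_6 ← U_1 → U_3 → U_5
  U_3 is a chain here and U_3 is conditioned on, so the path is blocked at U_3.
At least one path is unblocked, so d-separation fails.

No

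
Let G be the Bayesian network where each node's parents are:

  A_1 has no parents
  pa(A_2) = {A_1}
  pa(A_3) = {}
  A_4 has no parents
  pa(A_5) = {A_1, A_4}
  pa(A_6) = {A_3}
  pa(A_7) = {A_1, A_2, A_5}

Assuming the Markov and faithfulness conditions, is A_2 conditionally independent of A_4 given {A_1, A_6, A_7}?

There are 4 undirected paths between A_2 and A_4; checking each against the conditioning set {A_1, A_6, A_7}:
Path 1: A_2 ← A_1 → A_5 ← A_4
  A_1 is a fork here and A_1 is conditioned on, so the path is blocked at A_1.
Path 2: A_2 ← A_1 → A_7 ← A_5 ← A_4
  A_1 is a fork here and A_1 is conditioned on, so the path is blocked at A_1.
Path 3: A_2 → A_7 ← A_5 ← A_4
  A_7 is a collider and A_7 is conditioned on, which opens it; A_5 is a chain and A_5 is not conditioned on — no node blocks this path, so it is active.
Path 4: A_2 → A_7 ← A_1 → A_5 ← A_4
  A_1 is a fork here and A_1 is conditioned on, so the path is blocked at A_1.
Since the path A_2 → A_7 ← A_5 ← A_4 is active, A_2 and A_4 are not d-separated given {A_1, A_6, A_7}.

No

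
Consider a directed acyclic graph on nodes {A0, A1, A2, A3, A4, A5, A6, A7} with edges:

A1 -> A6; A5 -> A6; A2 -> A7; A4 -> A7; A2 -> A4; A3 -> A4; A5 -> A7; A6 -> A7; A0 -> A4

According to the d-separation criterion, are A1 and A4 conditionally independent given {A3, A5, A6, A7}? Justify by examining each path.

Enumerating the 4 paths from A1 to A4 and testing each for blocking by {A3, A5, A6, A7}:
Path 1: A1 → A6 → A7 ← A2 → A4
  A6 is a chain here and A6 is conditioned on, so the path is blocked at A6.
Path 2: A1 → A6 → A7 ← A4
  A6 is a chain here and A6 is conditioned on, so the path is blocked at A6.
Path 3: A1 → A6 ← A5 → A7 ← A2 → A4
  A5 is a fork here and A5 is conditioned on, so the path is blocked at A5.
Path 4: A1 → A6 ← A5 → A7 ← A4
  A5 is a fork here and A5 is conditioned on, so the path is blocked at A5.
All paths are blocked; A1 ⊥ A4 | {A3, A5, A6, A7} holds.

Yes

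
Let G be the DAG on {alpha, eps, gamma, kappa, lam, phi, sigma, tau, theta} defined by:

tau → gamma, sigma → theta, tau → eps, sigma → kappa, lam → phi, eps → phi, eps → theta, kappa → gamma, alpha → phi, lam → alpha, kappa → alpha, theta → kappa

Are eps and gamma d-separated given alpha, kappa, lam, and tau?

There are 5 undirected paths between eps and gamma; checking each against the conditioning set {alpha, kappa, lam, tau}:
  1. eps → theta ← sigma → kappa → gamma — theta:collider[open]; sigma:fork[open]; kappa:chain[blocks] ⇒ blocked
  2. eps → theta → kappa → gamma — theta:chain[open]; kappa:chain[blocks] ⇒ blocked
  3. eps ← tau → gamma — tau:fork[blocks] ⇒ blocked
  4. eps → phi ← lam → alpha ← kappa → gamma — phi:collider[blocks]; lam:fork[blocks]; alpha:collider[open]; kappa:fork[blocks] ⇒ blocked
  5. eps → phi ← alpha ← kappa → gamma — phi:collider[blocks]; alpha:chain[blocks]; kappa:fork[blocks] ⇒ blocked
All paths are blocked; eps ⊥ gamma | {alpha, kappa, lam, tau} holds.

Yes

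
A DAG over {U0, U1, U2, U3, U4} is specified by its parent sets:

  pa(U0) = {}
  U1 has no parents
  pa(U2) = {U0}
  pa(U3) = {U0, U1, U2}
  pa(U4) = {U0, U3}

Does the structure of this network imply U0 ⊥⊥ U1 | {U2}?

Yes — U0 and U1 are d-separated given {U2}.

3 paths connect U0 and U1; each must be blocked for d-separation to hold:
Path 1: U0 → U4 ← U3 ← U1
  U4 is a collider here and neither U4 nor any of its descendants is conditioned on, so the collider stays closed — the path is blocked at U4.
Path 2: U0 → U2 → U3 ← U1
  U2 is a chain here and U2 is conditioned on, so the path is blocked at U2.
Path 3: U0 → U3 ← U1
  U3 is a collider here and neither U3 nor any of its descendants is conditioned on, so the collider stays closed — the path is blocked at U3.
Every path is blocked, so U0 and U1 are d-separated given {U2}.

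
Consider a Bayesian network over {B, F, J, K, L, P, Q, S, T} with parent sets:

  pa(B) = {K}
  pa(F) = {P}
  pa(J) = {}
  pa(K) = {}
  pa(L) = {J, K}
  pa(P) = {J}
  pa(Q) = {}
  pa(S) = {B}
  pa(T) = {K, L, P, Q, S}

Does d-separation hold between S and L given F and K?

We examine all 6 paths between S and L:
Path 1: S → T ← L
  T is a collider here and neither T nor any of its descendants is conditioned on, so the collider stays closed — the path is blocked at T.
Path 2: S → T ← K → L
  T is a collider here and neither T nor any of its descendants is conditioned on, so the collider stays closed — the path is blocked at T.
Path 3: S → T ← P ← J → L
  T is a collider here and neither T nor any of its descendants is conditioned on, so the collider stays closed — the path is blocked at T.
Path 4: S ← B ← K → T ← L
  K is a fork here and K is conditioned on, so the path is blocked at K.
Path 5: S ← B ← K → T ← P ← J → L
  K is a fork here and K is conditioned on, so the path is blocked at K.
Path 6: S ← B ← K → L
  K is a fork here and K is conditioned on, so the path is blocked at K.
All paths are blocked; S ⊥ L | {F, K} holds.

Yes — S and L are d-separated given {F, K}.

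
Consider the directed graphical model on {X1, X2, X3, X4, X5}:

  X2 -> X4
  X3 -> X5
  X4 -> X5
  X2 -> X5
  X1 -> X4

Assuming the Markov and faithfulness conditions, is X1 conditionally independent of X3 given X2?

Yes

Enumerating the 2 paths from X1 to X3 and testing each for blocking by {X2}:
  1. X1 → X4 ← X2 → X5 ← X3 — X4:collider[blocks]; X2:fork[blocks]; X5:collider[blocks] ⇒ blocked
  2. X1 → X4 → X5 ← X3 — X4:chain[open]; X5:collider[blocks] ⇒ blocked
Since every path is blocked, d-separation holds.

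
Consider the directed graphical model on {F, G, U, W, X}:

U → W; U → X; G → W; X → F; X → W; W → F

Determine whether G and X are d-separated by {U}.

We examine all 3 paths between G and X:
Path 1: G → W ← X
  W is a collider here and neither W nor any of its descendants is conditioned on, so the collider stays closed — the path is blocked at W.
Path 2: G → W → F ← X
  F is a collider here and neither F nor any of its descendants is conditioned on, so the collider stays closed — the path is blocked at F.
Path 3: G → W ← U → X
  W is a collider here and neither W nor any of its descendants is conditioned on, so the collider stays closed — the path is blocked at W.
Since every path is blocked, d-separation holds.

Yes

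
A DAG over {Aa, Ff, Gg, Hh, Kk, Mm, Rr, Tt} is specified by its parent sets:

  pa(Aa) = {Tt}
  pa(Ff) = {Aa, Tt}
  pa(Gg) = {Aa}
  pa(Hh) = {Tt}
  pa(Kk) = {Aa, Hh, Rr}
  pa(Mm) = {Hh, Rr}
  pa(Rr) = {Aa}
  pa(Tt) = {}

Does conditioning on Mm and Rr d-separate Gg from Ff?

No

We examine all 6 paths between Gg and Ff:
  1. Gg ← Aa ← Tt → Ff — Aa:chain[open]; Tt:fork[open] ⇒ active
  2. Gg ← Aa → Kk ← Rr → Mm ← Hh ← Tt → Ff — Aa:fork[open]; Kk:collider[blocks]; Rr:fork[blocks]; Mm:collider[open]; Hh:chain[open]; Tt:fork[open] ⇒ blocked
  3. Gg ← Aa → Kk ← Hh ← Tt → Ff — Aa:fork[open]; Kk:collider[blocks]; Hh:chain[open]; Tt:fork[open] ⇒ blocked
  4. Gg ← Aa → Rr → Mm ← Hh ← Tt → Ff — Aa:fork[open]; Rr:chain[blocks]; Mm:collider[open]; Hh:chain[open]; Tt:fork[open] ⇒ blocked
  5. Gg ← Aa → Rr → Kk ← Hh ← Tt → Ff — Aa:fork[open]; Rr:chain[blocks]; Kk:collider[blocks]; Hh:chain[open]; Tt:fork[open] ⇒ blocked
  6. Gg ← Aa → Ff — Aa:fork[open] ⇒ active
Since the path Gg ← Aa ← Tt → Ff is active, Gg and Ff are not d-separated given {Mm, Rr}.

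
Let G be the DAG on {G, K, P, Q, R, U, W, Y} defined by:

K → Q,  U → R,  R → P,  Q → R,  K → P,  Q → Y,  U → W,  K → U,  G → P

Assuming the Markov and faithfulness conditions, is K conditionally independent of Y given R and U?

No

Enumerating the 3 paths from K to Y and testing each for blocking by {R, U}:
Path 1: K → P ← R ← Q → Y
  P is a collider here and neither P nor any of its descendants is conditioned on, so the collider stays closed — the path is blocked at P.
Path 2: K → U → R ← Q → Y
  U is a chain here and U is conditioned on, so the path is blocked at U.
Path 3: K → Q → Y
  Q is a chain and Q is not conditioned on — no node blocks this path, so it is active.
Because an active path exists, K and Y are not d-separated.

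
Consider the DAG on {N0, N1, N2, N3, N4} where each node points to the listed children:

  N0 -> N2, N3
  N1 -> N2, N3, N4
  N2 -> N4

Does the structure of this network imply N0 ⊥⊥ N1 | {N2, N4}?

3 paths connect N0 and N1; each must be blocked for d-separation to hold:
Path 1: N0 → N2 → N4 ← N1
  N2 is a chain here and N2 is conditioned on, so the path is blocked at N2.
Path 2: N0 → N2 ← N1
  N2 is a collider and N2 is conditioned on, which opens it — no node blocks this path, so it is active.
Path 3: N0 → N3 ← N1
  N3 is a collider here and neither N3 nor any of its descendants is conditioned on, so the collider stays closed — the path is blocked at N3.
Since the path N0 → N2 ← N1 is active, N0 and N1 are not d-separated given {N2, N4}.

No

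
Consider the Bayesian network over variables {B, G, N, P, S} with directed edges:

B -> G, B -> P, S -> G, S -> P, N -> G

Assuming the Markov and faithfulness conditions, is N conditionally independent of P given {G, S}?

We examine all 2 paths between N and P:
Path 1: N → G ← S → P
  S is a fork here and S is conditioned on, so the path is blocked at S.
Path 2: N → G ← B → P
  G is a collider and G is conditioned on, which opens it; B is a fork and B is not conditioned on — no node blocks this path, so it is active.
Since the path N → G ← B → P is active, N and P are not d-separated given {G, S}.

No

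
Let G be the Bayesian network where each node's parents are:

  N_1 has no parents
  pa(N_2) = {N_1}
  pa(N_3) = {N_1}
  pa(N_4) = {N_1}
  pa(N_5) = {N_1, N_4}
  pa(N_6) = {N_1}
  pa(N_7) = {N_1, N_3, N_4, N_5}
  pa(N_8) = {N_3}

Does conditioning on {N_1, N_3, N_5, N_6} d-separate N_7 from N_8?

There are 6 undirected paths between N_7 and N_8; checking each against the conditioning set {N_1, N_3, N_5, N_6}:
Path 1: N_7 ← N_4 → N_5 ← N_1 → N_3 → N_8
  N_1 is a fork here and N_1 is conditioned on, so the path is blocked at N_1.
Path 2: N_7 ← N_4 ← N_1 → N_3 → N_8
  N_1 is a fork here and N_1 is conditioned on, so the path is blocked at N_1.
Path 3: N_7 ← N_3 → N_8
  N_3 is a fork here and N_3 is conditioned on, so the path is blocked at N_3.
Path 4: N_7 ← N_5 ← N_4 ← N_1 → N_3 → N_8
  N_5 is a chain here and N_5 is conditioned on, so the path is blocked at N_5.
Path 5: N_7 ← N_5 ← N_1 → N_3 → N_8
  N_5 is a chain here and N_5 is conditioned on, so the path is blocked at N_5.
Path 6: N_7 ← N_1 → N_3 → N_8
  N_1 is a fork here and N_1 is conditioned on, so the path is blocked at N_1.
Since every path is blocked, d-separation holds.

Yes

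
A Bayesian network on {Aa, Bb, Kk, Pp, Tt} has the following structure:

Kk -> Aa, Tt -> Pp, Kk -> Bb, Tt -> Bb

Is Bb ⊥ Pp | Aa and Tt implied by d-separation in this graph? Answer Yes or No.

There is one path between Bb and Pp:
  1. Bb ← Tt → Pp — Tt:fork[blocks] ⇒ blocked
All paths are blocked; Bb ⊥ Pp | {Aa, Tt} holds.

Yes — Bb and Pp are d-separated given {Aa, Tt}.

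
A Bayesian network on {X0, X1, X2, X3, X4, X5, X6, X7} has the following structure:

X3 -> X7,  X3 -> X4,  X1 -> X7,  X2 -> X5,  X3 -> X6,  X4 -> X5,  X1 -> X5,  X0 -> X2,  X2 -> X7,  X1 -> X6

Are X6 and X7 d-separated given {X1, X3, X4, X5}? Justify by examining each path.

6 paths connect X6 and X7; each must be blocked for d-separation to hold:
Path 1: X6 ← X1 → X5 ← X4 ← X3 → X7
  X1 is a fork here and X1 is conditioned on, so the path is blocked at X1.
Path 2: X6 ← X1 → X5 ← X2 → X7
  X1 is a fork here and X1 is conditioned on, so the path is blocked at X1.
Path 3: X6 ← X1 → X7
  X1 is a fork here and X1 is conditioned on, so the path is blocked at X1.
Path 4: X6 ← X3 → X4 → X5 ← X1 → X7
  X3 is a fork here and X3 is conditioned on, so the path is blocked at X3.
Path 5: X6 ← X3 → X4 → X5 ← X2 → X7
  X3 is a fork here and X3 is conditioned on, so the path is blocked at X3.
Path 6: X6 ← X3 → X7
  X3 is a fork here and X3 is conditioned on, so the path is blocked at X3.
All paths are blocked; X6 ⊥ X7 | {X1, X3, X4, X5} holds.

Yes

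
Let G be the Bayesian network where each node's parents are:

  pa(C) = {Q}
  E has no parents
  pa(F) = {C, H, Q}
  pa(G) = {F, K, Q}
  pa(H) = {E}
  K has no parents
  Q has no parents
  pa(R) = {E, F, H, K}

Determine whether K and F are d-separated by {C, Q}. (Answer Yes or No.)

We examine all 6 paths between K and F:
Path 1: K → R ← H → F
  R is a collider here and neither R nor any of its descendants is conditioned on, so the collider stays closed — the path is blocked at R.
Path 2: K → R ← F
  R is a collider here and neither R nor any of its descendants is conditioned on, so the collider stays closed — the path is blocked at R.
Path 3: K → R ← E → H → F
  R is a collider here and neither R nor any of its descendants is conditioned on, so the collider stays closed — the path is blocked at R.
Path 4: K → G ← Q → C → F
  G is a collider here and neither G nor any of its descendants is conditioned on, so the collider stays closed — the path is blocked at G.
Path 5: K → G ← Q → F
  G is a collider here and neither G nor any of its descendants is conditioned on, so the collider stays closed — the path is blocked at G.
Path 6: K → G ← F
  G is a collider here and neither G nor any of its descendants is conditioned on, so the collider stays closed — the path is blocked at G.
All paths are blocked; K ⊥ F | {C, Q} holds.

Yes — K and F are d-separated given {C, Q}.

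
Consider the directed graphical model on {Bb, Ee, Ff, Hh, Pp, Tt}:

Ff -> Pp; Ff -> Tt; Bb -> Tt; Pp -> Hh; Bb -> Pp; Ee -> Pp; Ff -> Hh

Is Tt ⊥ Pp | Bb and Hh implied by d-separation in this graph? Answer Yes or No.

No — Tt and Pp are not d-separated given {Bb, Hh}.

Enumerating the 3 paths from Tt to Pp and testing each for blocking by {Bb, Hh}:
  1. Tt ← Bb → Pp — Bb:fork[blocks] ⇒ blocked
  2. Tt ← Ff → Hh ← Pp — Ff:fork[open]; Hh:collider[open] ⇒ active
  3. Tt ← Ff → Pp — Ff:fork[open] ⇒ active
At least one path is unblocked, so d-separation fails.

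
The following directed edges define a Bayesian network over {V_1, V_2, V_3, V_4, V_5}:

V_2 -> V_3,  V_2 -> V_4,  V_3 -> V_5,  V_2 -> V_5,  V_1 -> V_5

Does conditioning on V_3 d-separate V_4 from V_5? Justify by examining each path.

We examine all 2 paths between V_4 and V_5:
Path 1: V_4 ← V_2 → V_5
  V_2 is a fork and V_2 is not conditioned on — no node blocks this path, so it is active.
Path 2: V_4 ← V_2 → V_3 → V_5
  V_3 is a chain here and V_3 is conditioned on, so the path is blocked at V_3.
Since the path V_4 ← V_2 → V_5 is active, V_4 and V_5 are not d-separated given {V_3}.

No — V_4 and V_5 are not d-separated given {V_3}.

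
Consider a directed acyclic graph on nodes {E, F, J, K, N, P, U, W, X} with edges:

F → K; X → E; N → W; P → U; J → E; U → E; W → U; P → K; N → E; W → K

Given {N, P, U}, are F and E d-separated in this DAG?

Yes — F and E are d-separated given {N, P, U}.

We examine all 4 paths between F and E:
Path 1: F → K ← W → U → E
  K is a collider here and neither K nor any of its descendants is conditioned on, so the collider stays closed — the path is blocked at K.
Path 2: F → K ← W ← N → E
  K is a collider here and neither K nor any of its descendants is conditioned on, so the collider stays closed — the path is blocked at K.
Path 3: F → K ← P → U ← W ← N → E
  K is a collider here and neither K nor any of its descendants is conditioned on, so the collider stays closed — the path is blocked at K.
Path 4: F → K ← P → U → E
  K is a collider here and neither K nor any of its descendants is conditioned on, so the collider stays closed — the path is blocked at K.
Every path is blocked, so F and E are d-separated given {N, P, U}.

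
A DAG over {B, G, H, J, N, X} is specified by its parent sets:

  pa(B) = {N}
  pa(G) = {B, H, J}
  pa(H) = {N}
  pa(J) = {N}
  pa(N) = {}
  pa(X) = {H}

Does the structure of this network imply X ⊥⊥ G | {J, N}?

No

3 paths connect X and G; each must be blocked for d-separation to hold:
  1. X ← H → G — H:fork[open] ⇒ active
  2. X ← H ← N → J → G — H:chain[open]; N:fork[blocks]; J:chain[blocks] ⇒ blocked
  3. X ← H ← N → B → G — H:chain[open]; N:fork[blocks]; B:chain[open] ⇒ blocked
Because an active path exists, X and G are not d-separated.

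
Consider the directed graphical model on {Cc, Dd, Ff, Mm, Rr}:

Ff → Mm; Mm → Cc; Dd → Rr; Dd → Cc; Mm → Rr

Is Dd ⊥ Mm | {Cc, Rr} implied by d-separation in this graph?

2 paths connect Dd and Mm; each must be blocked for d-separation to hold:
  1. Dd → Cc ← Mm — Cc:collider[open] ⇒ active
  2. Dd → Rr ← Mm — Rr:collider[open] ⇒ active
Because an active path exists, Dd and Mm are not d-separated.

No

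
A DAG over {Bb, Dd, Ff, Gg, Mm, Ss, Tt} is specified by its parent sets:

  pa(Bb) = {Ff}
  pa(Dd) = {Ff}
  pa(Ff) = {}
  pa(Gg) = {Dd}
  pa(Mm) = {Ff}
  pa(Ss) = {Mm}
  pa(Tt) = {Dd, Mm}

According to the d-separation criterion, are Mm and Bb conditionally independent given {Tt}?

We examine all 2 paths between Mm and Bb:
Path 1: Mm ← Ff → Bb
  Ff is a fork and Ff is not conditioned on — no node blocks this path, so it is active.
Path 2: Mm → Tt ← Dd ← Ff → Bb
  Tt is a collider and Tt is conditioned on, which opens it; Dd is a chain and Dd is not conditioned on; Ff is a fork and Ff is not conditioned on — no node blocks this path, so it is active.
Since the path Mm ← Ff → Bb is active, Mm and Bb are not d-separated given {Tt}.

No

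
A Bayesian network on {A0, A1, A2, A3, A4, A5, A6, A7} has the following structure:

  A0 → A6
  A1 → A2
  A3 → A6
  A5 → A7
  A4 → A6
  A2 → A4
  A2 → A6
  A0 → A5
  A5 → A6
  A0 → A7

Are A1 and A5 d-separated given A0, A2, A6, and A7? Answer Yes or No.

Enumerating the 6 paths from A1 to A5 and testing each for blocking by {A0, A2, A6, A7}:
Path 1: A1 → A2 → A4 → A6 ← A0 → A7 ← A5
  A2 is a chain here and A2 is conditioned on, so the path is blocked at A2.
Path 2: A1 → A2 → A4 → A6 ← A0 → A5
  A2 is a chain here and A2 is conditioned on, so the path is blocked at A2.
Path 3: A1 → A2 → A4 → A6 ← A5
  A2 is a chain here and A2 is conditioned on, so the path is blocked at A2.
Path 4: A1 → A2 → A6 ← A0 → A7 ← A5
  A2 is a chain here and A2 is conditioned on, so the path is blocked at A2.
Path 5: A1 → A2 → A6 ← A0 → A5
  A2 is a chain here and A2 is conditioned on, so the path is blocked at A2.
Path 6: A1 → A2 → A6 ← A5
  A2 is a chain here and A2 is conditioned on, so the path is blocked at A2.
Every path is blocked, so A1 and A5 are d-separated given {A0, A2, A6, A7}.

Yes — A1 and A5 are d-separated given {A0, A2, A6, A7}.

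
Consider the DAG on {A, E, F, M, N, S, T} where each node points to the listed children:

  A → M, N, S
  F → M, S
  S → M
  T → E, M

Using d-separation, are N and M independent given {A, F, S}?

There are 3 undirected paths between N and M; checking each against the conditioning set {A, F, S}:
Path 1: N ← A → S ← F → M
  A is a fork here and A is conditioned on, so the path is blocked at A.
Path 2: N ← A → S → M
  A is a fork here and A is conditioned on, so the path is blocked at A.
Path 3: N ← A → M
  A is a fork here and A is conditioned on, so the path is blocked at A.
Since every path is blocked, d-separation holds.

Yes — N and M are d-separated given {A, F, S}.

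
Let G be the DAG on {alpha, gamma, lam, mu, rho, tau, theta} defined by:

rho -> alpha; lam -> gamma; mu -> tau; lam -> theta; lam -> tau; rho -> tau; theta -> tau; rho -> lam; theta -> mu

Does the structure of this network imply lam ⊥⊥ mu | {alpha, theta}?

We examine all 6 paths between lam and mu:
Path 1: lam ← rho → tau ← mu
  tau is a collider here and neither tau nor any of its descendants is conditioned on, so the collider stays closed — the path is blocked at tau.
Path 2: lam ← rho → tau ← theta → mu
  tau is a collider here and neither tau nor any of its descendants is conditioned on, so the collider stays closed — the path is blocked at tau.
Path 3: lam → tau ← mu
  tau is a collider here and neither tau nor any of its descendants is conditioned on, so the collider stays closed — the path is blocked at tau.
Path 4: lam → tau ← theta → mu
  tau is a collider here and neither tau nor any of its descendants is conditioned on, so the collider stays closed — the path is blocked at tau.
Path 5: lam → theta → mu
  theta is a chain here and theta is conditioned on, so the path is blocked at theta.
Path 6: lam → theta → tau ← mu
  theta is a chain here and theta is conditioned on, so the path is blocked at theta.
Since every path is blocked, d-separation holds.

Yes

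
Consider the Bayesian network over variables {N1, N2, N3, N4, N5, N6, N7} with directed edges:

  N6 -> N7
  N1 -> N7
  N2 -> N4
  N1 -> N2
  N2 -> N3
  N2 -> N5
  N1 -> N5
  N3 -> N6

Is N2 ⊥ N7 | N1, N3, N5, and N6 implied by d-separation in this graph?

Yes — N2 and N7 are d-separated given {N1, N3, N5, N6}.

There are 3 undirected paths between N2 and N7; checking each against the conditioning set {N1, N3, N5, N6}:
Path 1: N2 → N5 ← N1 → N7
  N1 is a fork here and N1 is conditioned on, so the path is blocked at N1.
Path 2: N2 → N3 → N6 → N7
  N3 is a chain here and N3 is conditioned on, so the path is blocked at N3.
Path 3: N2 ← N1 → N7
  N1 is a fork here and N1 is conditioned on, so the path is blocked at N1.
Every path is blocked, so N2 and N7 are d-separated given {N1, N3, N5, N6}.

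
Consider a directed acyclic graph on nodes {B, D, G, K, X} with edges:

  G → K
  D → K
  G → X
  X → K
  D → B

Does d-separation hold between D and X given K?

No

Enumerating the 2 paths from D to X and testing each for blocking by {K}:
  1. D → K ← G → X — K:collider[open]; G:fork[open] ⇒ active
  2. D → K ← X — K:collider[open] ⇒ active
Since the path D → K ← G → X is active, D and X are not d-separated given {K}.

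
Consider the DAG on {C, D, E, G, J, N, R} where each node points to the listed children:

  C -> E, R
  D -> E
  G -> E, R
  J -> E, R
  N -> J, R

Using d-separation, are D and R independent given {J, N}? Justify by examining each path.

Yes

Enumerating the 4 paths from D to R and testing each for blocking by {J, N}:
Path 1: D → E ← C → R
  E is a collider here and neither E nor any of its descendants is conditioned on, so the collider stays closed — the path is blocked at E.
Path 2: D → E ← J ← N → R
  E is a collider here and neither E nor any of its descendants is conditioned on, so the collider stays closed — the path is blocked at E.
Path 3: D → E ← J → R
  E is a collider here and neither E nor any of its descendants is conditioned on, so the collider stays closed — the path is blocked at E.
Path 4: D → E ← G → R
  E is a collider here and neither E nor any of its descendants is conditioned on, so the collider stays closed — the path is blocked at E.
All paths are blocked; D ⊥ R | {J, N} holds.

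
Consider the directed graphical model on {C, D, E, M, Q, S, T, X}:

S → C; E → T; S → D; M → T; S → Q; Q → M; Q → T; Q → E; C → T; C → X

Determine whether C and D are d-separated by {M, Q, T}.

No

We examine all 4 paths between C and D:
  1. C ← S → D — S:fork[open] ⇒ active
  2. C → T ← E ← Q ← S → D — T:collider[open]; E:chain[open]; Q:chain[blocks]; S:fork[open] ⇒ blocked
  3. C → T ← M ← Q ← S → D — T:collider[open]; M:chain[blocks]; Q:chain[blocks]; S:fork[open] ⇒ blocked
  4. C → T ← Q ← S → D — T:collider[open]; Q:chain[blocks]; S:fork[open] ⇒ blocked
At least one path is unblocked, so d-separation fails.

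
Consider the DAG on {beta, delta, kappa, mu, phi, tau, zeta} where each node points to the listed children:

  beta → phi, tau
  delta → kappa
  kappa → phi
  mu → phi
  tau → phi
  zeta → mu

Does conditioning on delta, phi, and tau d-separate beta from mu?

There are 2 undirected paths between beta and mu; checking each against the conditioning set {delta, phi, tau}:
  1. beta → phi ← mu — phi:collider[open] ⇒ active
  2. beta → tau → phi ← mu — tau:chain[blocks]; phi:collider[open] ⇒ blocked
Since the path beta → phi ← mu is active, beta and mu are not d-separated given {delta, phi, tau}.

No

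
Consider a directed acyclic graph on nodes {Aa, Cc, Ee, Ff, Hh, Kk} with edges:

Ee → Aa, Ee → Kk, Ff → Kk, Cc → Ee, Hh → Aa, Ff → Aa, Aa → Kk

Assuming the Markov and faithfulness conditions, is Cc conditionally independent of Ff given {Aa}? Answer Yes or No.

4 paths connect Cc and Ff; each must be blocked for d-separation to hold:
Path 1: Cc → Ee → Kk ← Aa ← Ff
  Kk is a collider here and neither Kk nor any of its descendants is conditioned on, so the collider stays closed — the path is blocked at Kk.
Path 2: Cc → Ee → Kk ← Ff
  Kk is a collider here and neither Kk nor any of its descendants is conditioned on, so the collider stays closed — the path is blocked at Kk.
Path 3: Cc → Ee → Aa → Kk ← Ff
  Aa is a chain here and Aa is conditioned on, so the path is blocked at Aa.
Path 4: Cc → Ee → Aa ← Ff
  Ee is a chain and Ee is not conditioned on; Aa is a collider and Aa is conditioned on, which opens it — no node blocks this path, so it is active.
At least one path is unblocked, so d-separation fails.

No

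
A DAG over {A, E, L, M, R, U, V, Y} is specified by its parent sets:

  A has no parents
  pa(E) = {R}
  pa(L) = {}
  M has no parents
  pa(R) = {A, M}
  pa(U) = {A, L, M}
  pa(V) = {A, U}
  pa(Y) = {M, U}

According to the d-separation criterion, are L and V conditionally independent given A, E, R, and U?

Yes

Enumerating the 4 paths from L to V and testing each for blocking by {A, E, R, U}:
  1. L → U ← A → V — U:collider[open]; A:fork[blocks] ⇒ blocked
  2. L → U → Y ← M → R ← A → V — U:chain[blocks]; Y:collider[blocks]; M:fork[open]; R:collider[open]; A:fork[blocks] ⇒ blocked
  3. L → U → V — U:chain[blocks] ⇒ blocked
  4. L → U ← M → R ← A → V — U:collider[open]; M:fork[open]; R:collider[open]; A:fork[blocks] ⇒ blocked
Since every path is blocked, d-separation holds.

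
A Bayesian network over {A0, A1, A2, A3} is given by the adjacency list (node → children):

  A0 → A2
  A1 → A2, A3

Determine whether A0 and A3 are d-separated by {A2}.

No — A0 and A3 are not d-separated given {A2}.

Only one path connects A0 and A3:
  1. A0 → A2 ← A1 → A3 — A2:collider[open]; A1:fork[open] ⇒ active
Because an active path exists, A0 and A3 are not d-separated.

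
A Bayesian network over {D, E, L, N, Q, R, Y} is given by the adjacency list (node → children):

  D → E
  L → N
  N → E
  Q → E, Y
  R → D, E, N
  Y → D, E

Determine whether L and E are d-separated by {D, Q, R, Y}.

5 paths connect L and E; each must be blocked for d-separation to hold:
Path 1: L → N ← R → D ← Y → E
  N is a collider here and neither N nor any of its descendants is conditioned on, so the collider stays closed — the path is blocked at N.
Path 2: L → N ← R → D ← Y ← Q → E
  N is a collider here and neither N nor any of its descendants is conditioned on, so the collider stays closed — the path is blocked at N.
Path 3: L → N ← R → D → E
  N is a collider here and neither N nor any of its descendants is conditioned on, so the collider stays closed — the path is blocked at N.
Path 4: L → N ← R → E
  N is a collider here and neither N nor any of its descendants is conditioned on, so the collider stays closed — the path is blocked at N.
Path 5: L → N → E
  N is a chain and N is not conditioned on — no node blocks this path, so it is active.
Because an active path exists, L and E are not d-separated.

No — L and E are not d-separated given {D, Q, R, Y}.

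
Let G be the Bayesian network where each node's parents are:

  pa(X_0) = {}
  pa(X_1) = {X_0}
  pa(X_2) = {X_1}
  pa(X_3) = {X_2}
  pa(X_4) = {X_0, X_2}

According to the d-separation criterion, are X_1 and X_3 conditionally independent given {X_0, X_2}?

2 paths connect X_1 and X_3; each must be blocked for d-separation to hold:
  1. X_1 → X_2 → X_3 — X_2:chain[blocks] ⇒ blocked
  2. X_1 ← X_0 → X_4 ← X_2 → X_3 — X_0:fork[blocks]; X_4:collider[blocks]; X_2:fork[blocks] ⇒ blocked
All paths are blocked; X_1 ⊥ X_3 | {X_0, X_2} holds.

Yes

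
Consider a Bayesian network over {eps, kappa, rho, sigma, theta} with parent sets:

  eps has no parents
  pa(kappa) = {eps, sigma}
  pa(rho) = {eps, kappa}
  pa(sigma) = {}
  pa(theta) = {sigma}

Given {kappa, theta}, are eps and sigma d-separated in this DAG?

2 paths connect eps and sigma; each must be blocked for d-separation to hold:
Path 1: eps → kappa ← sigma
  kappa is a collider and kappa is conditioned on, which opens it — no node blocks this path, so it is active.
Path 2: eps → rho ← kappa ← sigma
  rho is a collider here and neither rho nor any of its descendants is conditioned on, so the collider stays closed — the path is blocked at rho.
Since the path eps → kappa ← sigma is active, eps and sigma are not d-separated given {kappa, theta}.

No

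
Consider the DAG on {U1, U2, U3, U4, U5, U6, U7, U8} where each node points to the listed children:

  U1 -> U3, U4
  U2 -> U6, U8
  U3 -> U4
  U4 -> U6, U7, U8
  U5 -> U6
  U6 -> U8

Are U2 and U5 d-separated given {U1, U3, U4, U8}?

Enumerating the 3 paths from U2 to U5 and testing each for blocking by {U1, U3, U4, U8}:
Path 1: U2 → U8 ← U4 → U6 ← U5
  U4 is a fork here and U4 is conditioned on, so the path is blocked at U4.
Path 2: U2 → U8 ← U6 ← U5
  U8 is a collider and U8 is conditioned on, which opens it; U6 is a chain and U6 is not conditioned on — no node blocks this path, so it is active.
Path 3: U2 → U6 ← U5
  U6 is a collider and its descendant U8 is conditioned on, which opens it — no node blocks this path, so it is active.
At least one path is unblocked, so d-separation fails.

No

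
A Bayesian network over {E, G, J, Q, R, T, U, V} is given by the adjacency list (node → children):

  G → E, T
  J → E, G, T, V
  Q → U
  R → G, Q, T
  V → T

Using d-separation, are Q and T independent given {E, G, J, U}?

No

Enumerating the 6 paths from Q to T and testing each for blocking by {E, G, J, U}:
  1. Q ← R → G ← J → V → T — R:fork[open]; G:collider[open]; J:fork[blocks]; V:chain[open] ⇒ blocked
  2. Q ← R → G ← J → T — R:fork[open]; G:collider[open]; J:fork[blocks] ⇒ blocked
  3. Q ← R → G → T — R:fork[open]; G:chain[blocks] ⇒ blocked
  4. Q ← R → G → E ← J → V → T — R:fork[open]; G:chain[blocks]; E:collider[open]; J:fork[blocks]; V:chain[open] ⇒ blocked
  5. Q ← R → G → E ← J → T — R:fork[open]; G:chain[blocks]; E:collider[open]; J:fork[blocks] ⇒ blocked
  6. Q ← R → T — R:fork[open] ⇒ active
Since the path Q ← R → T is active, Q and T are not d-separated given {E, G, J, U}.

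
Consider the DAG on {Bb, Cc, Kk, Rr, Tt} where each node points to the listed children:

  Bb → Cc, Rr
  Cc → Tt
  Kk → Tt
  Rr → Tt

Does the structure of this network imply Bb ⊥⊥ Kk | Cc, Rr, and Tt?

2 paths connect Bb and Kk; each must be blocked for d-separation to hold:
  1. Bb → Rr → Tt ← Kk — Rr:chain[blocks]; Tt:collider[open] ⇒ blocked
  2. Bb → Cc → Tt ← Kk — Cc:chain[blocks]; Tt:collider[open] ⇒ blocked
All paths are blocked; Bb ⊥ Kk | {Cc, Rr, Tt} holds.

Yes — Bb and Kk are d-separated given {Cc, Rr, Tt}.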